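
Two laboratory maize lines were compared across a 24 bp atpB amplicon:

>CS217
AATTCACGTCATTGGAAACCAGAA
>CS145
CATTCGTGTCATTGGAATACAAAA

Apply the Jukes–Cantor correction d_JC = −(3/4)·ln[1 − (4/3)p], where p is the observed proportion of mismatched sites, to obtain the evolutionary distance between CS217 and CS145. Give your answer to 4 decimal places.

Mismatches occur at site 1 (A/C), site 6 (A/G), site 7 (C/T), site 18 (A/T), site 19 (C/A), site 22 (G/A).
p = 6/24 = 0.250000.
d = −0.75 · ln(1 − (4/3)·0.250000) = −0.75 · ln(0.666667) = −0.75 · (-0.405465) = 0.3041.

0.3041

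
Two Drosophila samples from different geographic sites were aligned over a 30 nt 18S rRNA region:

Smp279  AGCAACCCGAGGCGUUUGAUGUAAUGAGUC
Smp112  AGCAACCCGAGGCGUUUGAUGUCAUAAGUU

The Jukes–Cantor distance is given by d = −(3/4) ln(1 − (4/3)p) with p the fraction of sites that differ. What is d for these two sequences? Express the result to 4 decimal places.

Differing sites — 23:A/C; 26:G/A; 30:C/U.
p = 3/30 = 0.100000.
d = −0.75 · ln(1 − (4/3)·0.100000) = −0.75 · ln(0.866667) = −0.75 · (-0.143100) = 0.1073.

0.1073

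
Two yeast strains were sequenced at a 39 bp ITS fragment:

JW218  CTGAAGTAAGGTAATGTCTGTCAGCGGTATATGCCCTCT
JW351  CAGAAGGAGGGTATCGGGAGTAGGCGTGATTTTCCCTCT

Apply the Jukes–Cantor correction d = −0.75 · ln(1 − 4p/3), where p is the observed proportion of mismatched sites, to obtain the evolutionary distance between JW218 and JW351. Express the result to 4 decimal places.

Differing sites — 2:T/A; 7:T/G; 9:A/G; 14:A/T; 15:T/C; 17:T/G; 18:C/G; 19:T/A; 22:C/A; 23:A/G; 27:G/T; 28:T/G; 31:A/T; 33:G/T.
p = 14/39 = 0.358974.
d = −0.75 · ln(1 − (4/3)·0.358974) = −0.75 · ln(0.521368) = −0.75 · (-0.651299) = 0.4885.

0.4885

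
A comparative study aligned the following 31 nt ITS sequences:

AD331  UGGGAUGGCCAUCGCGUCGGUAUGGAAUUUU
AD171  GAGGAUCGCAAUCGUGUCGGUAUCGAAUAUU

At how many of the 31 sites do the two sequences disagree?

7

Differing sites — 1:U/G; 2:G/A; 7:G/C; 10:C/A; 15:C/U; 24:G/C; 29:U/A.
That gives 7 mismatches out of 31 aligned sites, so the Hamming distance is 7.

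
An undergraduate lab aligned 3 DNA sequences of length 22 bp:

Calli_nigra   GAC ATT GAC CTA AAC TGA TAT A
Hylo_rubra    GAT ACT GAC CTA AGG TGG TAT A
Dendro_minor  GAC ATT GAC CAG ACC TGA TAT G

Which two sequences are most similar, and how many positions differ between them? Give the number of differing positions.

4

Pairwise Hamming distances:
  Calli_nigra vs Hylo_rubra: 5
  Calli_nigra vs Dendro_minor: 4
  Hylo_rubra vs Dendro_minor: 8
The smallest is 4, between Calli_nigra and Dendro_minor.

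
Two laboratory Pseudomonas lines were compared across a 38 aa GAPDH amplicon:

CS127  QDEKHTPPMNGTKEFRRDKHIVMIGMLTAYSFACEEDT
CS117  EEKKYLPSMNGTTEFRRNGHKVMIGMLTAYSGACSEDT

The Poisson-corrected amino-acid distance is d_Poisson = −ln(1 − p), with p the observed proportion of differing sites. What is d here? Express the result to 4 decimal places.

Mismatches occur at site 1 (Q→E), site 2 (D→E), site 3 (E→K), site 5 (H→Y), site 6 (T→L), site 8 (P→S), site 13 (K→T), site 18 (D→N), site 19 (K→G), site 21 (I→K), site 32 (F→G), site 35 (E→S).
p = 12/38 = 0.315789.
d = −ln(1 − 0.315789) = −ln(0.684211) = 0.3795.

0.3795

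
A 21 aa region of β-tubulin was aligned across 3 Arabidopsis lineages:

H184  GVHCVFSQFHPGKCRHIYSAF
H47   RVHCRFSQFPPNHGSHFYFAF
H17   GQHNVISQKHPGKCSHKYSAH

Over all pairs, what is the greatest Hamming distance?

13

Pairwise Hamming distances:
  H184 vs H47: 9
  H184 vs H17: 7
  H47 vs H17: 13
The largest is 13, between H47 and H17.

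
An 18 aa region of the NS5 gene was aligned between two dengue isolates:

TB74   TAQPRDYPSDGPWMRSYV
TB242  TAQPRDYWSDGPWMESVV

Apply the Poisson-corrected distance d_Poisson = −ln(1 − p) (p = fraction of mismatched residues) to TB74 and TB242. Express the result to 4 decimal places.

The sequences differ at positions 8 (P/W), 15 (R/E), 17 (Y/V).
p = 3/18 = 0.166667.
d = −ln(1 − 0.166667) = −ln(0.833333) = 0.1823.

0.1823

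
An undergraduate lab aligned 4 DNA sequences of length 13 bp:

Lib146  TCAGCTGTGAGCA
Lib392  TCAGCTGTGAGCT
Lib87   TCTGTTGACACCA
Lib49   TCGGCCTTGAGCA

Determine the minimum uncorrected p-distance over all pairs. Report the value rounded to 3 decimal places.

0.077

Pairwise Hamming distances:
  Lib146 vs Lib392: 1
  Lib146 vs Lib87: 5
  Lib146 vs Lib49: 3
  Lib392 vs Lib87: 6
  Lib392 vs Lib49: 4
  Lib87 vs Lib49: 7
The smallest is 1 mismatch, between Lib146 and Lib392; p = 1/13 = 0.077.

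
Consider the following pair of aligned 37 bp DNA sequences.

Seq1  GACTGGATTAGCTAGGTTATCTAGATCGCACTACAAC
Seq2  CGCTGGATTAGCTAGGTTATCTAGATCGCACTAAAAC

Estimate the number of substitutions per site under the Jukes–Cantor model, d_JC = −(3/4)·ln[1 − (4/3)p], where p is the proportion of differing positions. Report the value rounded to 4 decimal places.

0.0858

Differing sites — 1:G/C; 2:A/G; 34:C/A.
p = 3/37 = 0.081081.
d = −0.75 · ln(1 − (4/3)·0.081081) = −0.75 · ln(0.891892) = −0.75 · (-0.114410) = 0.0858.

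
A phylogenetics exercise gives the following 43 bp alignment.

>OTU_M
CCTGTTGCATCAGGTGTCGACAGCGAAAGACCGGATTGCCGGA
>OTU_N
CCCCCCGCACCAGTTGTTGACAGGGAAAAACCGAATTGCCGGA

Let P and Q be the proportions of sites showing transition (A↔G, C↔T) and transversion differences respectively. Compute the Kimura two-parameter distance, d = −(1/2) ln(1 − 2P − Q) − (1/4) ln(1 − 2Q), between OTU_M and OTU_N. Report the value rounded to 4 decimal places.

0.2891

Differing sites — 3:T/C (Ti); 4:G/C (Tv); 5:T/C (Ti); 6:T/C (Ti); 10:T/C (Ti); 14:G/T (Tv); 18:C/T (Ti); 24:C/G (Tv); 29:G/A (Ti); 34:G/A (Ti).
Of the 10 differences, 7 transitions and 3 transversions over 43 sites: P = 7/43 = 0.162791, Q = 3/43 = 0.069767.
d = −0.5·ln(0.604651) − 0.25·ln(0.860466) = −0.5·(-0.503104) − 0.25·(-0.150281) = 0.2891.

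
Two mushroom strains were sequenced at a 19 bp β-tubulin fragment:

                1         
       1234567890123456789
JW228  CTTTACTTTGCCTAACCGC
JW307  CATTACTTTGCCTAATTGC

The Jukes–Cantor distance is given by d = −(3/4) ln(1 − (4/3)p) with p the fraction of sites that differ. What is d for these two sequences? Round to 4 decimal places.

Mismatches occur at site 2 (T→A), site 16 (C→T), site 17 (C→T).
p = 3/19 = 0.157895.
d = −0.75 · ln(1 − (4/3)·0.157895) = −0.75 · ln(0.789473) = −0.75 · (-0.236390) = 0.1773.

0.1773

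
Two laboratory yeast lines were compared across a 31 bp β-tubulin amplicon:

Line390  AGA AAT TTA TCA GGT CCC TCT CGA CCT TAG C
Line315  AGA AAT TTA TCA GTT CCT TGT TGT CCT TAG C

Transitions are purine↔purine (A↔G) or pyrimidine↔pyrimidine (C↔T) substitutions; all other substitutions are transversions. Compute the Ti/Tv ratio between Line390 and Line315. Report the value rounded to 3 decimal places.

0.667

Mismatches occur at site 14 (G/T, transversion), site 18 (C/T, transition), site 20 (C/G, transversion), site 22 (C/T, transition), site 24 (A/T, transversion).
Of the 5 differences, 2 transitions and 3 transversions, so Ti/Tv = 2/3 = 0.667.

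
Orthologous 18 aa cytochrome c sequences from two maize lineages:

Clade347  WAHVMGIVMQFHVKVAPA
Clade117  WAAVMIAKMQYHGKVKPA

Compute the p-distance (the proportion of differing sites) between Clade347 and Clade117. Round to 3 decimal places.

Mismatches occur at site 3 (H↔A), site 6 (G↔I), site 7 (I↔A), site 8 (V↔K), site 11 (F↔Y), site 13 (V↔G), site 16 (A↔K).
There are 7 differences over 18 sites, so p = 7/18 = 0.389.

0.389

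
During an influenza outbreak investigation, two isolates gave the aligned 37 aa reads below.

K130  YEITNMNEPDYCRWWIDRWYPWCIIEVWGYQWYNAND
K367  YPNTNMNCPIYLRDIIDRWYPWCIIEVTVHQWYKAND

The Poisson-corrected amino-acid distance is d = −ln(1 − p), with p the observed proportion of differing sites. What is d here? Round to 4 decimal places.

0.3528

Differing sites — 2:E/P; 3:I/N; 8:E/C; 10:D/I; 12:C/L; 14:W/D; 15:W/I; 28:W/T; 29:G/V; 30:Y/H; 34:N/K.
p = 11/37 = 0.297297.
d = −ln(1 − 0.297297) = −ln(0.702703) = 0.3528.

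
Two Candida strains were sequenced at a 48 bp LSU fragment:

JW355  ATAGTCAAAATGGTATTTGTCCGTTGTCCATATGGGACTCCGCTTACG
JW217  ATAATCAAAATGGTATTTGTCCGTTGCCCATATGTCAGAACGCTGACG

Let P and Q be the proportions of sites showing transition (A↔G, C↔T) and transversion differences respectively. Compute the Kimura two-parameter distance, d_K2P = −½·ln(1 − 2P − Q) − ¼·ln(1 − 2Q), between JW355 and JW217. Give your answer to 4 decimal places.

0.1887

Mismatches occur at site 4 (G→A, transition), site 27 (T→C, transition), site 35 (G→T, transversion), site 36 (G→C, transversion), site 38 (C→G, transversion), site 39 (T→A, transversion), site 40 (C→A, transversion), site 45 (T→G, transversion).
Of the 8 differences, 2 transitions and 6 transversions over 48 sites: P = 2/48 = 0.041667, Q = 6/48 = 0.125000.
d = −0.5·ln(0.791666) − 0.25·ln(0.750000) = −0.5·(-0.233616) − 0.25·(-0.287682) = 0.1887.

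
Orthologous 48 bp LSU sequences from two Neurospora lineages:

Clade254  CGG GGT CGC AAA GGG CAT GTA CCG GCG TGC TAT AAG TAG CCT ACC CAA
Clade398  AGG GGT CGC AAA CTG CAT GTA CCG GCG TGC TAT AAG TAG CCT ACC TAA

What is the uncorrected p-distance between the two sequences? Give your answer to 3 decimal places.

Differing sites — 1:C/A; 13:G/C; 14:G/T; 46:C/T.
There are 4 differences over 48 sites, so p = 4/48 = 0.083.

0.083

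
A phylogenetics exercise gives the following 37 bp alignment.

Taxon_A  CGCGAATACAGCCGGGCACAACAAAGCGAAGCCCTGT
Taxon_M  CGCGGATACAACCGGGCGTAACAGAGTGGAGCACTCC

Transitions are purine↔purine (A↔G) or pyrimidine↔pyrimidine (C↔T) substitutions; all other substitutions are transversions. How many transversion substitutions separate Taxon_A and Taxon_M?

2

Differing sites — 5:A/G (Ti); 11:G/A (Ti); 18:A/G (Ti); 19:C/T (Ti); 24:A/G (Ti); 27:C/T (Ti); 29:A/G (Ti); 33:C/A (Tv); 36:G/C (Tv); 37:T/C (Ti).
Of the 10 differences, 8 transitions and 2 transversions, so the answer is 2.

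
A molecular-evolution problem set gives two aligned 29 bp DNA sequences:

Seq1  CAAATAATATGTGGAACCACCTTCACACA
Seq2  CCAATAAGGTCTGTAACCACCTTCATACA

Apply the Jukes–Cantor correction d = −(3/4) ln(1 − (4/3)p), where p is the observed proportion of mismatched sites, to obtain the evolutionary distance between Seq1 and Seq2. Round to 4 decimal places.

The sequences differ at positions 2 (A/C), 8 (T/G), 9 (A/G), 11 (G/C), 14 (G/T), 26 (C/T).
p = 6/29 = 0.206897.
d = −0.75 · ln(1 − (4/3)·0.206897) = −0.75 · ln(0.724137) = −0.75 · (-0.322775) = 0.2421.

0.2421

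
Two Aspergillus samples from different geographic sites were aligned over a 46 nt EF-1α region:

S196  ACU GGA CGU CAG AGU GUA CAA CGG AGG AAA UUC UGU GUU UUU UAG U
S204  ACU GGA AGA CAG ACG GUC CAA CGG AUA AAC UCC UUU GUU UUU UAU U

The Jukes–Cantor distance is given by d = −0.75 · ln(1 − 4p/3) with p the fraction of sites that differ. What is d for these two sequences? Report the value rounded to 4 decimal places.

Mismatches occur at site 7 (C→A), site 9 (U→A), site 14 (G→C), site 15 (U→G), site 18 (A→C), site 26 (G→U), site 27 (G→A), site 30 (A→C), site 32 (U→C), site 35 (G→U), site 45 (G→U).
p = 11/46 = 0.239130.
d = −0.75 · ln(1 − (4/3)·0.239130) = −0.75 · ln(0.681160) = −0.75 · (-0.383958) = 0.2880.

0.2880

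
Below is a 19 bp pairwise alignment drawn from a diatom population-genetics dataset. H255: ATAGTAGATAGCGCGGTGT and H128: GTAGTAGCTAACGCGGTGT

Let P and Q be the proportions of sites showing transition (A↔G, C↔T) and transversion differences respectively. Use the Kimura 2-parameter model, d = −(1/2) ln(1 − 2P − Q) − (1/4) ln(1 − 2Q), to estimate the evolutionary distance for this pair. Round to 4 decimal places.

Differing sites — 1:A/G (Ti); 8:A/C (Tv); 11:G/A (Ti).
Of the 3 differences, 2 transitions and 1 transversion over 19 sites: P = 2/19 = 0.105263, Q = 1/19 = 0.052632.
d = −0.5·ln(0.736842) − 0.25·ln(0.894736) = −0.5·(-0.305382) − 0.25·(-0.111227) = 0.1805.

0.1805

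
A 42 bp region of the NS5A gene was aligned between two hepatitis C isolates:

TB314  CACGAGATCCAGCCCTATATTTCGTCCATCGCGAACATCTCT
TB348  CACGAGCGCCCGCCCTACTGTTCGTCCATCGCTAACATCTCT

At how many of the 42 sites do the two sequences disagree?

Differing sites — 7:A/C; 8:T/G; 11:A/C; 18:T/C; 19:A/T; 20:T/G; 33:G/T.
That gives 7 mismatches out of 42 aligned sites, so the Hamming distance is 7.

7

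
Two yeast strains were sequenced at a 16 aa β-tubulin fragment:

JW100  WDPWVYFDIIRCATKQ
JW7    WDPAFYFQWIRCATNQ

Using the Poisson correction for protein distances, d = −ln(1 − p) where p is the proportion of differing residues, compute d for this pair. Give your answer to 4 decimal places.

Differing sites — 4:W/A; 5:V/F; 8:D/Q; 9:I/W; 15:K/N.
p = 5/16 = 0.312500.
d = −ln(1 − 0.312500) = −ln(0.687500) = 0.3747.

0.3747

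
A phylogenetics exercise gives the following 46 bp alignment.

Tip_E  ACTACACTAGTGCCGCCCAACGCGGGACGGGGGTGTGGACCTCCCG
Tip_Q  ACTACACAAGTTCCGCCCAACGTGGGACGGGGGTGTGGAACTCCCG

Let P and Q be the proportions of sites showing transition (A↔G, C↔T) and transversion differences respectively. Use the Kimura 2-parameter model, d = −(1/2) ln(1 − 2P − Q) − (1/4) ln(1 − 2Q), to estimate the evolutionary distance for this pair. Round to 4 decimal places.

0.0925

Differing sites — 8:T/A (Tv); 12:G/T (Tv); 23:C/T (Ti); 40:C/A (Tv).
Of the 4 differences, 1 transition and 3 transversions over 46 sites: P = 1/46 = 0.021739, Q = 3/46 = 0.065217.
d = −0.5·ln(0.891305) − 0.25·ln(0.869566) = −0.5·(-0.115069) − 0.25·(-0.139761) = 0.0925.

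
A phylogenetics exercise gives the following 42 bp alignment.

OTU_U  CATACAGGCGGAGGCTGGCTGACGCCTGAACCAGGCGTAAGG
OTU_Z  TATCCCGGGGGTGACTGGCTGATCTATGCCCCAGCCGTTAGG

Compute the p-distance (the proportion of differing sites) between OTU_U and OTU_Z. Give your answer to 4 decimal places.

The sequences differ at positions 1 (C/T), 4 (A/C), 6 (A/C), 9 (C/G), 12 (A/T), 14 (G/A), 23 (C/T), 24 (G/C), 25 (C/T), 26 (C/A), 29 (A/C), 30 (A/C), 35 (G/C), 39 (A/T).
There are 14 differences over 42 sites, so p = 14/42 = 0.3333.

0.3333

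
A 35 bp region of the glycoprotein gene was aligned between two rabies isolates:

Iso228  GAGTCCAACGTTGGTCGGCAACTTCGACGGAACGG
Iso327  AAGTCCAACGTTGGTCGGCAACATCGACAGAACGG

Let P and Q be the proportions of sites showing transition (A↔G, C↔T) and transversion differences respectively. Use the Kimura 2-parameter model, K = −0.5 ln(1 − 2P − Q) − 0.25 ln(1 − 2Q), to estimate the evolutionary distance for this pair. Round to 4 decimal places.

Differing sites — 1:G/A (Ti); 23:T/A (Tv); 29:G/A (Ti).
Of the 3 differences, 2 transitions and 1 transversion over 35 sites: P = 2/35 = 0.057143, Q = 1/35 = 0.028571.
d = −0.5·ln(0.857143) − 0.25·ln(0.942858) = −0.5·(-0.154151) − 0.25·(-0.058840) = 0.0918.

0.0918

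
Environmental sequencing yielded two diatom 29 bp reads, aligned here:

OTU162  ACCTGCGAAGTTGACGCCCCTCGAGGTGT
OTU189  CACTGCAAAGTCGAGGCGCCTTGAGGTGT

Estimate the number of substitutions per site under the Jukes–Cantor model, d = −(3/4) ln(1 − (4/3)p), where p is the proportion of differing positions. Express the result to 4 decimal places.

The sequences differ at positions 1 (A/C), 2 (C/A), 7 (G/A), 12 (T/C), 15 (C/G), 18 (C/G), 22 (C/T).
p = 7/29 = 0.241379.
d = −0.75 · ln(1 − (4/3)·0.241379) = −0.75 · ln(0.678161) = −0.75 · (-0.388371) = 0.2913.

0.2913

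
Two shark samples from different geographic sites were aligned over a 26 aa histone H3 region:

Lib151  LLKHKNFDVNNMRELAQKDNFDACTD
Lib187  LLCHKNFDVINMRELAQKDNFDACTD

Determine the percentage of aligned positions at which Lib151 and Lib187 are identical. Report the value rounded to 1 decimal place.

Differing sites — 3:K/C; 10:N/I.
24 of the 26 sites match, so the percent identity is 24/26 × 100 = 92.3%.

92.3%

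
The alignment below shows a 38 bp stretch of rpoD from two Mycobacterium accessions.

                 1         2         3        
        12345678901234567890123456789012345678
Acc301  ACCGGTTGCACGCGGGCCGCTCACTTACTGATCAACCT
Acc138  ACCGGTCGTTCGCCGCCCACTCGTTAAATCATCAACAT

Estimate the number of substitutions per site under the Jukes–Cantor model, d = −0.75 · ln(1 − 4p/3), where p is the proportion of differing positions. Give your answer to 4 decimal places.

The sequences differ at positions 7 (T/C), 9 (C/T), 10 (A/T), 14 (G/C), 16 (G/C), 19 (G/A), 23 (A/G), 24 (C/T), 26 (T/A), 28 (C/A), 30 (G/C), 37 (C/A).
p = 12/38 = 0.315789.
d = −0.75 · ln(1 − (4/3)·0.315789) = −0.75 · ln(0.578948) = −0.75 · (-0.546543) = 0.4099.

0.4099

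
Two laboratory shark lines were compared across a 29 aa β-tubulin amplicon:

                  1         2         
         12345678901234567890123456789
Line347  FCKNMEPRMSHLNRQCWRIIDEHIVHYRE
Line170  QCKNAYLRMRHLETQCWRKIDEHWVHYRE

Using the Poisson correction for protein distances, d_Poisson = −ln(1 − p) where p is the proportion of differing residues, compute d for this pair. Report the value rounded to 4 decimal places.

0.3716

The sequences differ at positions 1 (F/Q), 5 (M/A), 6 (E/Y), 7 (P/L), 10 (S/R), 13 (N/E), 14 (R/T), 19 (I/K), 24 (I/W).
p = 9/29 = 0.310345.
d = −ln(1 − 0.310345) = −ln(0.689655) = 0.3716.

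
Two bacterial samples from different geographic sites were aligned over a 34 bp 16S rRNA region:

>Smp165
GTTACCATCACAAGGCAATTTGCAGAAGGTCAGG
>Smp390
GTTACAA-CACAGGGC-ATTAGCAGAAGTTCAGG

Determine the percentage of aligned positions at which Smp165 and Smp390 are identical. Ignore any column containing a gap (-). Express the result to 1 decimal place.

Excluding the 2 gap columns leaves 32 comparable sites.
The sequences differ at positions 6 (C/A), 13 (A/G), 21 (T/A), 29 (G/T).
28 of the 32 comparable sites match, so the percent identity is 28/32 × 100 = 87.5%.

87.5%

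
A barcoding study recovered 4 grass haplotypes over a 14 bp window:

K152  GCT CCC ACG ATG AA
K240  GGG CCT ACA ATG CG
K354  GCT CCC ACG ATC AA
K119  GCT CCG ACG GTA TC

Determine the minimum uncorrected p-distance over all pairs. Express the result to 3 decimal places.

Pairwise Hamming distances:
  K152 vs K240: 6
  K152 vs K354: 1
  K152 vs K119: 5
  K240 vs K354: 7
  K240 vs K119: 8
  K354 vs K119: 5
The smallest is 1 mismatch, between K152 and K354; p = 1/14 = 0.071.

0.071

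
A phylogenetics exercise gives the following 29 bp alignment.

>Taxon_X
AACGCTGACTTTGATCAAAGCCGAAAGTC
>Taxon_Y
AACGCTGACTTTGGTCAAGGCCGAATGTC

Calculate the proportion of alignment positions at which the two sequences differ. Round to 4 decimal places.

0.1034

The sequences differ at positions 14 (A/G), 19 (A/G), 26 (A/T).
There are 3 differences over 29 sites, so p = 3/29 = 0.1034.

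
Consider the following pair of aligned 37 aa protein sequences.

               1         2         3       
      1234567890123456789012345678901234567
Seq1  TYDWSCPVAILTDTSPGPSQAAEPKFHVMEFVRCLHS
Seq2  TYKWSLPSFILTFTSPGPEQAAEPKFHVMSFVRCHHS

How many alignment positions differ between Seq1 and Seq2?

8

Differing sites — 3:D/K; 6:C/L; 8:V/S; 9:A/F; 13:D/F; 19:S/E; 30:E/S; 35:L/H.
That gives 8 mismatches out of 37 aligned sites, so the Hamming distance is 8.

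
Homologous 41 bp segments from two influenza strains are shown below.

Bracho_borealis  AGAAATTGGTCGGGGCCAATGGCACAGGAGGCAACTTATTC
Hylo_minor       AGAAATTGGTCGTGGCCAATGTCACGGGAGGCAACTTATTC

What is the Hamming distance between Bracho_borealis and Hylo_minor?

3

Differing sites — 13:G/T; 22:G/T; 26:A/G.
That gives 3 mismatches out of 41 aligned sites, so the Hamming distance is 3.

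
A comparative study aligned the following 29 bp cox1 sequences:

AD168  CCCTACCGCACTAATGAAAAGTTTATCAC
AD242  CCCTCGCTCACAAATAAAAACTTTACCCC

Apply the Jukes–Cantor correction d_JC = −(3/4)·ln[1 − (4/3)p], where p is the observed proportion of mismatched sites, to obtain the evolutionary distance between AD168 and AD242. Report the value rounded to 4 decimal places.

0.3439

Differing sites — 5:A/C; 6:C/G; 8:G/T; 12:T/A; 16:G/A; 21:G/C; 26:T/C; 28:A/C.
p = 8/29 = 0.275862.
d = −0.75 · ln(1 − (4/3)·0.275862) = −0.75 · ln(0.632184) = −0.75 · (-0.458575) = 0.3439.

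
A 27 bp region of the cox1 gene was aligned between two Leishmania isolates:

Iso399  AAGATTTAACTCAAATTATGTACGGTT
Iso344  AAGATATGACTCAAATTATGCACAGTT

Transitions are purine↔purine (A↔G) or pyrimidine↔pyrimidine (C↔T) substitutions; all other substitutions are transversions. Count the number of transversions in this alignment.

1

Mismatches occur at site 6 (T→A, transversion), site 8 (A→G, transition), site 21 (T→C, transition), site 24 (G→A, transition).
Of the 4 differences, 3 transitions and 1 transversion, so the answer is 1.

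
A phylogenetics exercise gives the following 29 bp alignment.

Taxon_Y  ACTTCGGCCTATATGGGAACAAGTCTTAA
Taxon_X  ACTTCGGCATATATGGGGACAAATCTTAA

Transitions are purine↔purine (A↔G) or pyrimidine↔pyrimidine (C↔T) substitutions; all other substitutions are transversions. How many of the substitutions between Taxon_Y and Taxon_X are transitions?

Mismatches occur at site 9 (C→A, transversion), site 18 (A→G, transition), site 23 (G→A, transition).
Of the 3 differences, 2 transitions and 1 transversion, so the answer is 2.

2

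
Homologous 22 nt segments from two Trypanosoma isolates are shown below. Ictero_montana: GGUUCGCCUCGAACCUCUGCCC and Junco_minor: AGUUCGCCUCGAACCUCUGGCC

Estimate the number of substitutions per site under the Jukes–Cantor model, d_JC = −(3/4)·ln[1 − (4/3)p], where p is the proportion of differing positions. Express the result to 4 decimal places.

0.0969

The sequences differ at positions 1 (G/A), 20 (C/G).
p = 2/22 = 0.090909.
d = −0.75 · ln(1 − (4/3)·0.090909) = −0.75 · ln(0.878788) = −0.75 · (-0.129212) = 0.0969.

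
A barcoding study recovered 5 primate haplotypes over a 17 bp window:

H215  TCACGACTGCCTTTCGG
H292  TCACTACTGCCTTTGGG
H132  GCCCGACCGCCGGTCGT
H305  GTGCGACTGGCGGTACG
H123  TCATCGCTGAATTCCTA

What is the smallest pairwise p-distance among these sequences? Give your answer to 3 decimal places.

Pairwise Hamming distances:
  H215 vs H292: 2
  H215 vs H132: 6
  H215 vs H305: 8
  H215 vs H123: 8
  H292 vs H132: 8
  H292 vs H305: 9
  H292 vs H123: 9
  H132 vs H305: 7
  H132 vs H123: 13
  H305 vs H123: 14
The smallest is 2 mismatches, between H215 and H292; p = 2/17 = 0.118.

0.118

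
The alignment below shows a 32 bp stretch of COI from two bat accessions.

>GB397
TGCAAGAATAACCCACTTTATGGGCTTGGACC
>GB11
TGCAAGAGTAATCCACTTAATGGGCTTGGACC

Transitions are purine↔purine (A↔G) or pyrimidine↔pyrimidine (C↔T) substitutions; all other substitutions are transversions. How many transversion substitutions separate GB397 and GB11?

The sequences differ at positions 8 (A/G, transition), 12 (C/T, transition), 19 (T/A, transversion).
Of the 3 differences, 2 transitions and 1 transversion, so the answer is 1.

1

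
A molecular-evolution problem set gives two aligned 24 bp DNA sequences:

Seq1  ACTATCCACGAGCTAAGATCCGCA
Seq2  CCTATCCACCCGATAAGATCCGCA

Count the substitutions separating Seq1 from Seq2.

4

The sequences differ at positions 1 (A/C), 10 (G/C), 11 (A/C), 13 (C/A).
That gives 4 mismatches out of 24 aligned sites, so the Hamming distance is 4.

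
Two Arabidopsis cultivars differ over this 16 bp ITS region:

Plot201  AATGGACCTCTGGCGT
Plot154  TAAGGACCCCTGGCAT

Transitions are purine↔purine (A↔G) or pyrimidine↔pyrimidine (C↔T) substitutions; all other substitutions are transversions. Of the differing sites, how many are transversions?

Differing sites — 1:A/T (Tv); 3:T/A (Tv); 9:T/C (Ti); 15:G/A (Ti).
Of the 4 differences, 2 transitions and 2 transversions, so the answer is 2.

2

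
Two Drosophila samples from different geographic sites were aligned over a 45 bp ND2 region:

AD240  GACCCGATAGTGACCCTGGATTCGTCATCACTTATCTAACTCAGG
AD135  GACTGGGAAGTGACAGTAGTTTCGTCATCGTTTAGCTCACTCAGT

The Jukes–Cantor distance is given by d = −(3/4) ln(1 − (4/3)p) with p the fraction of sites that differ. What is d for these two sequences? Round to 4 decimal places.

Differing sites — 4:C/T; 5:C/G; 7:A/G; 8:T/A; 15:C/A; 16:C/G; 18:G/A; 20:A/T; 30:A/G; 31:C/T; 35:T/G; 38:A/C; 45:G/T.
p = 13/45 = 0.288889.
d = −0.75 · ln(1 − (4/3)·0.288889) = −0.75 · ln(0.614815) = −0.75 · (-0.486434) = 0.3648.

0.3648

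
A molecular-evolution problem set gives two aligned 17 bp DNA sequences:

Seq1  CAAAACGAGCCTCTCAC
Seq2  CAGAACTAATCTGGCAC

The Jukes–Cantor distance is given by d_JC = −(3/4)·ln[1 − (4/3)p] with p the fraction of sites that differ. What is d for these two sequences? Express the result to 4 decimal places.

0.4770

The sequences differ at positions 3 (A/G), 7 (G/T), 9 (G/A), 10 (C/T), 13 (C/G), 14 (T/G).
p = 6/17 = 0.352941.
d = −0.75 · ln(1 − (4/3)·0.352941) = −0.75 · ln(0.529412) = −0.75 · (-0.635988) = 0.4770.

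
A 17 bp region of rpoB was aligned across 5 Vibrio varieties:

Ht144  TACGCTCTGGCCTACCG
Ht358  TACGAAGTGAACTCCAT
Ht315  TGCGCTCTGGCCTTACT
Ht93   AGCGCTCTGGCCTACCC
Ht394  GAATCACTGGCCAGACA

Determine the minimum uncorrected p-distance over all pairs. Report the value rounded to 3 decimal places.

0.176

Pairwise Hamming distances:
  Ht144 vs Ht358: 8
  Ht144 vs Ht315: 4
  Ht144 vs Ht93: 3
  Ht144 vs Ht394: 8
  Ht358 vs Ht315: 9
  Ht358 vs Ht93: 10
  Ht358 vs Ht394: 12
  Ht315 vs Ht93: 4
  Ht315 vs Ht394: 8
  Ht93 vs Ht394: 9
The smallest is 3 mismatches, between Ht144 and Ht93; p = 3/17 = 0.176.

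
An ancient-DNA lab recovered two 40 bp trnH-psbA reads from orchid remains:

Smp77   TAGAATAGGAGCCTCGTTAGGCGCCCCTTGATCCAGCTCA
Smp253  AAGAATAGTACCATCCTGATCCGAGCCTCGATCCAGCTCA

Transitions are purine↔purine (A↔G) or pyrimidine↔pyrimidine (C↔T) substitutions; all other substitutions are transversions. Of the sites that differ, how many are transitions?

Mismatches occur at site 1 (T→A, transversion), site 9 (G→T, transversion), site 11 (G→C, transversion), site 13 (C→A, transversion), site 16 (G→C, transversion), site 18 (T→G, transversion), site 20 (G→T, transversion), site 21 (G→C, transversion), site 24 (C→A, transversion), site 25 (C→G, transversion), site 29 (T→C, transition).
Of the 11 differences, 1 transition and 10 transversions, so the answer is 1.

1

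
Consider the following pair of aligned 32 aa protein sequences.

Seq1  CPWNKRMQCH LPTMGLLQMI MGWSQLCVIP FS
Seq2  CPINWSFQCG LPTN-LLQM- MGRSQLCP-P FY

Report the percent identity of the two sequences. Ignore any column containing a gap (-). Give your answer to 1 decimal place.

69.0%

Excluding the 3 gap columns leaves 29 comparable sites.
The sequences differ at positions 3 (W/I), 5 (K/W), 6 (R/S), 7 (M/F), 10 (H/G), 14 (M/N), 23 (W/R), 28 (V/P), 32 (S/Y).
20 of the 29 comparable sites match, so the percent identity is 20/29 × 100 = 69.0%.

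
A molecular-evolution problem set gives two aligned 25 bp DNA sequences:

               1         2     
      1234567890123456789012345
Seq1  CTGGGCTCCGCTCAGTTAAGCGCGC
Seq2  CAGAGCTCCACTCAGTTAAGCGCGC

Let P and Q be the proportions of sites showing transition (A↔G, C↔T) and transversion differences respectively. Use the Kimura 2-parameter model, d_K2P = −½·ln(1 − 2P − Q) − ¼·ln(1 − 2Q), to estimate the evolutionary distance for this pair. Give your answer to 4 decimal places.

0.1324

Differing sites — 2:T/A (Tv); 4:G/A (Ti); 10:G/A (Ti).
Of the 3 differences, 2 transitions and 1 transversion over 25 sites: P = 2/25 = 0.080000, Q = 1/25 = 0.040000.
d = −0.5·ln(0.800000) − 0.25·ln(0.920000) = −0.5·(-0.223144) − 0.25·(-0.083382) = 0.1324.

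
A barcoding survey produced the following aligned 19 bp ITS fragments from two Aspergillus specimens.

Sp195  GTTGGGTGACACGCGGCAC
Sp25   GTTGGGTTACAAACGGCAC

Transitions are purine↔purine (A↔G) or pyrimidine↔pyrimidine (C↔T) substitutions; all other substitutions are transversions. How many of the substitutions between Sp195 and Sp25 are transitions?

The sequences differ at positions 8 (G/T, transversion), 12 (C/A, transversion), 13 (G/A, transition).
Of the 3 differences, 1 transition and 2 transversions, so the answer is 1.

1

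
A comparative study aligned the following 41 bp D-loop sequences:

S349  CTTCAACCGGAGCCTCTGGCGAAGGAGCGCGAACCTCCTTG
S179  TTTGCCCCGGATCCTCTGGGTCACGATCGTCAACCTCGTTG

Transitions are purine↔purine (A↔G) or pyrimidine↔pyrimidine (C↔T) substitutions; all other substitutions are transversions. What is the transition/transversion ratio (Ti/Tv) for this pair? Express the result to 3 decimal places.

0.182

The sequences differ at positions 1 (C/T, transition), 4 (C/G, transversion), 5 (A/C, transversion), 6 (A/C, transversion), 12 (G/T, transversion), 20 (C/G, transversion), 21 (G/T, transversion), 22 (A/C, transversion), 24 (G/C, transversion), 27 (G/T, transversion), 30 (C/T, transition), 31 (G/C, transversion), 38 (C/G, transversion).
Of the 13 differences, 2 transitions and 11 transversions, so Ti/Tv = 2/11 = 0.182.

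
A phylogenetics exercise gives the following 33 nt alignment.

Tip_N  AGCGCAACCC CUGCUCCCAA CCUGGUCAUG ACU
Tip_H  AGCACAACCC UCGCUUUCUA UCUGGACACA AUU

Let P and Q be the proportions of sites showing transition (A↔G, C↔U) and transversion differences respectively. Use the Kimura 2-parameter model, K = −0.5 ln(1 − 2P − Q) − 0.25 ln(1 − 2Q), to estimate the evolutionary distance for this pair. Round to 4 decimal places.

0.4981

Mismatches occur at site 4 (G→A, transition), site 11 (C→U, transition), site 12 (U→C, transition), site 16 (C→U, transition), site 17 (C→U, transition), site 19 (A→U, transversion), site 21 (C→U, transition), site 26 (U→A, transversion), site 29 (U→C, transition), site 30 (G→A, transition), site 32 (C→U, transition).
Of the 11 differences, 9 transitions and 2 transversions over 33 sites: P = 9/33 = 0.272727, Q = 2/33 = 0.060606.
d = −0.5·ln(0.393940) − 0.25·ln(0.878788) = −0.5·(-0.931557) − 0.25·(-0.129212) = 0.4981.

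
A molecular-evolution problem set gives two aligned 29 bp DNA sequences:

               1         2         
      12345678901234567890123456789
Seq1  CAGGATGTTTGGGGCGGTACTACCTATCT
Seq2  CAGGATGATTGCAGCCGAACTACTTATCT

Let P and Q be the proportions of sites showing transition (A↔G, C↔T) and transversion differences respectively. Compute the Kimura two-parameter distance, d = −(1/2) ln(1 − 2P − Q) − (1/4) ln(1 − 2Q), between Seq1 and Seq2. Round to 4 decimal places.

Mismatches occur at site 8 (T↔A, transversion), site 12 (G↔C, transversion), site 13 (G↔A, transition), site 16 (G↔C, transversion), site 18 (T↔A, transversion), site 24 (C↔T, transition).
Of the 6 differences, 2 transitions and 4 transversions over 29 sites: P = 2/29 = 0.068966, Q = 4/29 = 0.137931.
d = −0.5·ln(0.724137) − 0.25·ln(0.724138) = −0.5·(-0.322775) − 0.25·(-0.322773) = 0.2421.

0.2421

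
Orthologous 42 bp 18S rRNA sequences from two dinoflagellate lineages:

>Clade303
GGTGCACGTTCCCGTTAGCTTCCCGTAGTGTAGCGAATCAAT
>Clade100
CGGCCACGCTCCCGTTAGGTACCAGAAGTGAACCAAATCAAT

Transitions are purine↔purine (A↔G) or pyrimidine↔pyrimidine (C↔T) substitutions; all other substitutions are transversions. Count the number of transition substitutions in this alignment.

2

The sequences differ at positions 1 (G/C, transversion), 3 (T/G, transversion), 4 (G/C, transversion), 9 (T/C, transition), 19 (C/G, transversion), 21 (T/A, transversion), 24 (C/A, transversion), 26 (T/A, transversion), 31 (T/A, transversion), 33 (G/C, transversion), 35 (G/A, transition).
Of the 11 differences, 2 transitions and 9 transversions, so the answer is 2.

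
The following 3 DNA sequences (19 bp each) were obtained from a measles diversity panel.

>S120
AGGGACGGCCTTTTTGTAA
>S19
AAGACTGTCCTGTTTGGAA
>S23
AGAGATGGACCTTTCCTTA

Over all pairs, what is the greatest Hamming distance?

Pairwise Hamming distances:
  S120 vs S19: 7
  S120 vs S23: 7
  S19 vs S23: 12
The largest is 12, between S19 and S23.

12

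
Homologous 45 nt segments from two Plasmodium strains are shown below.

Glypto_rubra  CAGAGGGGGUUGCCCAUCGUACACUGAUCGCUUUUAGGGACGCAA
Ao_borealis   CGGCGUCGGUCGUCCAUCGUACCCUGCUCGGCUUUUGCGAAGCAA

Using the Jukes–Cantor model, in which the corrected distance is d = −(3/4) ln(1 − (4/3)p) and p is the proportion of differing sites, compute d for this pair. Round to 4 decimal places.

0.3648

Differing sites — 2:A/G; 4:A/C; 6:G/U; 7:G/C; 11:U/C; 13:C/U; 23:A/C; 27:A/C; 31:C/G; 32:U/C; 36:A/U; 38:G/C; 41:C/A.
p = 13/45 = 0.288889.
d = −0.75 · ln(1 − (4/3)·0.288889) = −0.75 · ln(0.614815) = −0.75 · (-0.486434) = 0.3648.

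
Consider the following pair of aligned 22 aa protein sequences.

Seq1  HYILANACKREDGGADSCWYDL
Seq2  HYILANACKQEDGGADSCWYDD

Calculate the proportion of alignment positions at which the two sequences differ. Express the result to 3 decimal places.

The sequences differ at positions 10 (R/Q), 22 (L/D).
There are 2 differences over 22 sites, so p = 2/22 = 0.091.

0.091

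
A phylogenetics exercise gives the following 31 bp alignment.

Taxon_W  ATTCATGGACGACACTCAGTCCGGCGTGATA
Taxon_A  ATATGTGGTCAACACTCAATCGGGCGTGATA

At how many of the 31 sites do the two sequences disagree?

Differing sites — 3:T/A; 4:C/T; 5:A/G; 9:A/T; 11:G/A; 19:G/A; 22:C/G.
That gives 7 mismatches out of 31 aligned sites, so the Hamming distance is 7.

7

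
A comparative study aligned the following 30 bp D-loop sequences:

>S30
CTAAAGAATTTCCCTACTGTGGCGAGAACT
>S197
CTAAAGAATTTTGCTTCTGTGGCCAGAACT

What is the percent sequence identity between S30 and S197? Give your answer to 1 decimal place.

86.7%

Mismatches occur at site 12 (C/T), site 13 (C/G), site 16 (A/T), site 24 (G/C).
26 of the 30 sites match, so the percent identity is 26/30 × 100 = 86.7%.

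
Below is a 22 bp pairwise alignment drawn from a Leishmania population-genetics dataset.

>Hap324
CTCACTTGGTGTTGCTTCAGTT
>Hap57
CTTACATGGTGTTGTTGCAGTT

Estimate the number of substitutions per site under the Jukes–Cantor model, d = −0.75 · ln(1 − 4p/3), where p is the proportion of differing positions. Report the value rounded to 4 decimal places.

0.2082

Differing sites — 3:C/T; 6:T/A; 15:C/T; 17:T/G.
p = 4/22 = 0.181818.
d = −0.75 · ln(1 − (4/3)·0.181818) = −0.75 · ln(0.757576) = −0.75 · (-0.277631) = 0.2082.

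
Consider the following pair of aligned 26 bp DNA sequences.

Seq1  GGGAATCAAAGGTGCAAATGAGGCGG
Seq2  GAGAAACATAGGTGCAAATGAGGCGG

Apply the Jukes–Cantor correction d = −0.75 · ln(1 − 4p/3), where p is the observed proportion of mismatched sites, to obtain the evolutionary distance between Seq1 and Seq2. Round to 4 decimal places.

0.1253

Mismatches occur at site 2 (G/A), site 6 (T/A), site 9 (A/T).
p = 3/26 = 0.115385.
d = −0.75 · ln(1 − (4/3)·0.115385) = −0.75 · ln(0.846153) = −0.75 · (-0.167055) = 0.1253.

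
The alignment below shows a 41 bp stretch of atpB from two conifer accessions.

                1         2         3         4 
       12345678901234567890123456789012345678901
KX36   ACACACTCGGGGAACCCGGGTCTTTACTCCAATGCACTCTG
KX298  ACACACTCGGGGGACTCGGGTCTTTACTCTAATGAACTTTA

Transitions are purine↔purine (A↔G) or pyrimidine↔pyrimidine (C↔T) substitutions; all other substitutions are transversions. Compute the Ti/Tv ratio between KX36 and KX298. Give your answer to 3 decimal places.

5.000

The sequences differ at positions 13 (A/G, transition), 16 (C/T, transition), 30 (C/T, transition), 35 (C/A, transversion), 39 (C/T, transition), 41 (G/A, transition).
Of the 6 differences, 5 transitions and 1 transversion, so Ti/Tv = 5/1 = 5.000.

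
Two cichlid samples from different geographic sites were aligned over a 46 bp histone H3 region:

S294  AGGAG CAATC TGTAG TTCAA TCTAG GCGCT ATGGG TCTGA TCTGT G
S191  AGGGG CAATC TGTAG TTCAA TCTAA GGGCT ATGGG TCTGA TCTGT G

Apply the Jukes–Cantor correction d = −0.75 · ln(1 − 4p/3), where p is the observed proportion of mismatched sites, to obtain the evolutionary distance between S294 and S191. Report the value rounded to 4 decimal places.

The sequences differ at positions 4 (A/G), 25 (G/A), 27 (C/G).
p = 3/46 = 0.065217.
d = −0.75 · ln(1 − (4/3)·0.065217) = −0.75 · ln(0.913044) = −0.75 · (-0.090971) = 0.0682.

0.0682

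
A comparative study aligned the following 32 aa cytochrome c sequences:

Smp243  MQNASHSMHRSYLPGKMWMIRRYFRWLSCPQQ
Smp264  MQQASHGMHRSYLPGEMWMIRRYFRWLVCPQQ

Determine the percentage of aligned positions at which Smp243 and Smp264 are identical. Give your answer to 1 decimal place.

Differing sites — 3:N/Q; 7:S/G; 16:K/E; 28:S/V.
28 of the 32 sites match, so the percent identity is 28/32 × 100 = 87.5%.

87.5%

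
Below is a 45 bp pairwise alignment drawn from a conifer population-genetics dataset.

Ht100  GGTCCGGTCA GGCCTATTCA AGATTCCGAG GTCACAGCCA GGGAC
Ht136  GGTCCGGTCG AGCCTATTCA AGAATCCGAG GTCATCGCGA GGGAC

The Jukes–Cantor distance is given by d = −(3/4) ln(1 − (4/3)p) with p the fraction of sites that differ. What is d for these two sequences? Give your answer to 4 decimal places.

0.1468

The sequences differ at positions 10 (A/G), 11 (G/A), 24 (T/A), 35 (C/T), 36 (A/C), 39 (C/G).
p = 6/45 = 0.133333.
d = −0.75 · ln(1 − (4/3)·0.133333) = −0.75 · ln(0.822223) = −0.75 · (-0.195744) = 0.1468.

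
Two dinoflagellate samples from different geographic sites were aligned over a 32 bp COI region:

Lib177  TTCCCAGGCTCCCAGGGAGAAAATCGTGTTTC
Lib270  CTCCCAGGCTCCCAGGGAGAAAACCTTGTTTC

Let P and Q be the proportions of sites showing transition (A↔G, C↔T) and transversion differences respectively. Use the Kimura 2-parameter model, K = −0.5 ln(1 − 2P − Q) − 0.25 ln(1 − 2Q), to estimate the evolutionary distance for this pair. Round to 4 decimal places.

The sequences differ at positions 1 (T/C, transition), 24 (T/C, transition), 26 (G/T, transversion).
Of the 3 differences, 2 transitions and 1 transversion over 32 sites: P = 2/32 = 0.062500, Q = 1/32 = 0.031250.
d = −0.5·ln(0.843750) − 0.25·ln(0.937500) = −0.5·(-0.169899) − 0.25·(-0.064539) = 0.1011.

0.1011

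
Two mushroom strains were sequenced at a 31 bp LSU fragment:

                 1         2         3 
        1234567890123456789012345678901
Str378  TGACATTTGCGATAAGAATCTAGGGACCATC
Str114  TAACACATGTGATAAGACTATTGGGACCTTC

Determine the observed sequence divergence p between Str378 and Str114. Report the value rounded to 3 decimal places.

0.258

Differing sites — 2:G/A; 6:T/C; 7:T/A; 10:C/T; 18:A/C; 20:C/A; 22:A/T; 29:A/T.
There are 8 differences over 31 sites, so p = 8/31 = 0.258.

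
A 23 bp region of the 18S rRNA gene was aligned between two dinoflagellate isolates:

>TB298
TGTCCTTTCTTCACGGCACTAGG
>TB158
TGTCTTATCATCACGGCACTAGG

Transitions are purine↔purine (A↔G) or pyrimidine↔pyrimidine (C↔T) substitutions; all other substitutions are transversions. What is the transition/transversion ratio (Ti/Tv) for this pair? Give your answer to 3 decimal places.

0.500

Differing sites — 5:C/T (Ti); 7:T/A (Tv); 10:T/A (Tv).
Of the 3 differences, 1 transition and 2 transversions, so Ti/Tv = 1/2 = 0.500.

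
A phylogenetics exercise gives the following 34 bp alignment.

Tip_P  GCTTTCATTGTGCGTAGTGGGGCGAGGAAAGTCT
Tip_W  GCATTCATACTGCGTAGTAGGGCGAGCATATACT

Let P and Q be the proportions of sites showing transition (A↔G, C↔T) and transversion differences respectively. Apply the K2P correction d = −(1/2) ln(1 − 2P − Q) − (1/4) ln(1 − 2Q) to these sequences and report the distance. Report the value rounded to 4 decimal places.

Mismatches occur at site 3 (T↔A, transversion), site 9 (T↔A, transversion), site 10 (G↔C, transversion), site 19 (G↔A, transition), site 27 (G↔C, transversion), site 29 (A↔T, transversion), site 31 (G↔T, transversion), site 32 (T↔A, transversion).
Of the 8 differences, 1 transition and 7 transversions over 34 sites: P = 1/34 = 0.029412, Q = 7/34 = 0.205882.
d = −0.5·ln(0.735294) − 0.25·ln(0.588236) = −0.5·(-0.307485) − 0.25·(-0.530627) = 0.2864.

0.2864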